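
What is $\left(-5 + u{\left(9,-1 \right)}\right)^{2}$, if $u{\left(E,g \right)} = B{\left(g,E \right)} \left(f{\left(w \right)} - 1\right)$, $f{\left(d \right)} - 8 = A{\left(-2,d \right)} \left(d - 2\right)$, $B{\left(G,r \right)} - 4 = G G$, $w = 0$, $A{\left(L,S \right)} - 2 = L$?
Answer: $900$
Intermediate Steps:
$A{\left(L,S \right)} = 2 + L$
$B{\left(G,r \right)} = 4 + G^{2}$ ($B{\left(G,r \right)} = 4 + G G = 4 + G^{2}$)
$f{\left(d \right)} = 8$ ($f{\left(d \right)} = 8 + \left(2 - 2\right) \left(d - 2\right) = 8 + 0 \left(-2 + d\right) = 8 + 0 = 8$)
$u{\left(E,g \right)} = 28 + 7 g^{2}$ ($u{\left(E,g \right)} = \left(4 + g^{2}\right) \left(8 - 1\right) = \left(4 + g^{2}\right) 7 = 28 + 7 g^{2}$)
$\left(-5 + u{\left(9,-1 \right)}\right)^{2} = \left(-5 + \left(28 + 7 \left(-1\right)^{2}\right)\right)^{2} = \left(-5 + \left(28 + 7 \cdot 1\right)\right)^{2} = \left(-5 + \left(28 + 7\right)\right)^{2} = \left(-5 + 35\right)^{2} = 30^{2} = 900$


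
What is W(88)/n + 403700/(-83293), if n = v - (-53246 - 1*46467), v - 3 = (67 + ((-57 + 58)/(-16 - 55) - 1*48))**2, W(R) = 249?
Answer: -67852076692921/14006702473260 ≈ -4.8443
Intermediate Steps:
v = 1832227/5041 (v = 3 + (67 + ((-57 + 58)/(-16 - 55) - 1*48))**2 = 3 + (67 + (1/(-71) - 48))**2 = 3 + (67 + (1*(-1/71) - 48))**2 = 3 + (67 + (-1/71 - 48))**2 = 3 + (67 - 3409/71)**2 = 3 + (1348/71)**2 = 3 + 1817104/5041 = 1832227/5041 ≈ 363.46)
n = 504485460/5041 (n = 1832227/5041 - (-53246 - 1*46467) = 1832227/5041 - (-53246 - 46467) = 1832227/5041 - 1*(-99713) = 1832227/5041 + 99713 = 504485460/5041 ≈ 1.0008e+5)
W(88)/n + 403700/(-83293) = 249/(504485460/5041) + 403700/(-83293) = 249*(5041/504485460) + 403700*(-1/83293) = 418403/168161820 - 403700/83293 = -67852076692921/14006702473260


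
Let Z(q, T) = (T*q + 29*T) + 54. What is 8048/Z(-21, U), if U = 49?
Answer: 4024/223 ≈ 18.045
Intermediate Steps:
Z(q, T) = 54 + 29*T + T*q (Z(q, T) = (29*T + T*q) + 54 = 54 + 29*T + T*q)
8048/Z(-21, U) = 8048/(54 + 29*49 + 49*(-21)) = 8048/(54 + 1421 - 1029) = 8048/446 = 8048*(1/446) = 4024/223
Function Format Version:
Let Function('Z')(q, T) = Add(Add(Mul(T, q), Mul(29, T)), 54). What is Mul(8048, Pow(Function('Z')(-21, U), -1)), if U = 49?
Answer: Rational(4024, 223) ≈ 18.045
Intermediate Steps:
Function('Z')(q, T) = Add(54, Mul(29, T), Mul(T, q)) (Function('Z')(q, T) = Add(Add(Mul(29, T), Mul(T, q)), 54) = Add(54, Mul(29, T), Mul(T, q)))
Mul(8048, Pow(Function('Z')(-21, U), -1)) = Mul(8048, Pow(Add(54, Mul(29, 49), Mul(49, -21)), -1)) = Mul(8048, Pow(Add(54, 1421, -1029), -1)) = Mul(8048, Pow(446, -1)) = Mul(8048, Rational(1, 446)) = Rational(4024, 223)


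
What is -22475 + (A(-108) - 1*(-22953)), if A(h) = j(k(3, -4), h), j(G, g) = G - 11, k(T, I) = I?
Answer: 463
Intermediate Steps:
j(G, g) = -11 + G
A(h) = -15 (A(h) = -11 - 4 = -15)
-22475 + (A(-108) - 1*(-22953)) = -22475 + (-15 - 1*(-22953)) = -22475 + (-15 + 22953) = -22475 + 22938 = 463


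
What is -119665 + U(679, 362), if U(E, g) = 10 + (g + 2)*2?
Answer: -118927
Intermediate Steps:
U(E, g) = 14 + 2*g (U(E, g) = 10 + (2 + g)*2 = 10 + (4 + 2*g) = 14 + 2*g)
-119665 + U(679, 362) = -119665 + (14 + 2*362) = -119665 + (14 + 724) = -119665 + 738 = -118927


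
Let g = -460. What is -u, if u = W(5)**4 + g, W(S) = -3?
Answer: 379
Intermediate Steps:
u = -379 (u = (-3)**4 - 460 = 81 - 460 = -379)
-u = -1*(-379) = 379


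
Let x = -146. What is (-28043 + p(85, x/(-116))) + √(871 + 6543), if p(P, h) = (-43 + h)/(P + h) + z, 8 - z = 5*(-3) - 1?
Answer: -140181478/5003 + √7414 ≈ -27933.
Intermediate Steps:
z = 24 (z = 8 - (5*(-3) - 1) = 8 - (-15 - 1) = 8 - 1*(-16) = 8 + 16 = 24)
p(P, h) = 24 + (-43 + h)/(P + h) (p(P, h) = (-43 + h)/(P + h) + 24 = 24 + (-43 + h)/(P + h))
(-28043 + p(85, x/(-116))) + √(871 + 6543) = (-28043 + (-43 + 24*85 + 25*(-146/(-116)))/(85 - 146/(-116))) + √(871 + 6543) = (-28043 + (-43 + 2040 + 25*(-146*(-1/116)))/(85 - 146*(-1/116))) + √7414 = (-28043 + (-43 + 2040 + 25*(73/58))/(85 + 73/58)) + √7414 = (-28043 + (-43 + 2040 + 1825/58)/(5003/58)) + √7414 = (-28043 + (58/5003)*(117651/58)) + √7414 = (-28043 + 117651/5003) + √7414 = -140181478/5003 + √7414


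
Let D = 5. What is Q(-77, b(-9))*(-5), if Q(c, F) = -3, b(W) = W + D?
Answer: 15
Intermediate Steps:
b(W) = 5 + W (b(W) = W + 5 = 5 + W)
Q(-77, b(-9))*(-5) = -3*(-5) = 15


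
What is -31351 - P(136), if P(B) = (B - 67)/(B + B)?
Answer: -8527541/272 ≈ -31351.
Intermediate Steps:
P(B) = (-67 + B)/(2*B) (P(B) = (-67 + B)/((2*B)) = (-67 + B)*(1/(2*B)) = (-67 + B)/(2*B))
-31351 - P(136) = -31351 - (-67 + 136)/(2*136) = -31351 - 69/(2*136) = -31351 - 1*69/272 = -31351 - 69/272 = -8527541/272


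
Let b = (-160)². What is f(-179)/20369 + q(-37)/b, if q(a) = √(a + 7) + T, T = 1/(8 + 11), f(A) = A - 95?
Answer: -133253231/9907481600 + I*√30/25600 ≈ -0.01345 + 0.00021395*I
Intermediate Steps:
f(A) = -95 + A
T = 1/19 ≈ 0.052632
b = 25600
q(a) = 1/19 + √(7 + a) (q(a) = √(a + 7) + 1/19 = √(7 + a) + 1/19 = 1/19 + √(7 + a))
f(-179)/20369 + q(-37)/b = (-95 - 179)/20369 + (1/19 + √(7 - 37))/25600 = -274*1/20369 + (1/19 + √(-30))*(1/25600) = -274/20369 + (1/19 + I*√30)*(1/25600) = -274/20369 + (1/486400 + I*√30/25600) = -133253231/9907481600 + I*√30/25600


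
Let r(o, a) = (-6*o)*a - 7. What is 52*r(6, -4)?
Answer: 7124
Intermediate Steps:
r(o, a) = -7 - 6*a*o (r(o, a) = -6*a*o - 7 = -7 - 6*a*o)
52*r(6, -4) = 52*(-7 - 6*(-4)*6) = 52*(-7 + 144) = 52*137 = 7124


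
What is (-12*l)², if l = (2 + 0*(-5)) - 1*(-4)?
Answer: 5184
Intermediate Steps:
l = 6 (l = (2 + 0) + 4 = 2 + 4 = 6)
(-12*l)² = (-12*6)² = (-72)² = 5184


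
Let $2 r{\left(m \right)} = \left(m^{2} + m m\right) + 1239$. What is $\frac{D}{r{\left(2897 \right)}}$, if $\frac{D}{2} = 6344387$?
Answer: $\frac{25377548}{16786457} \approx 1.5118$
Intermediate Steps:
$D = 12688774$ ($D = 2 \cdot 6344387 = 12688774$)
$r{\left(m \right)} = \frac{1239}{2} + m^{2}$ ($r{\left(m \right)} = \frac{\left(m^{2} + m m\right) + 1239}{2} = \frac{\left(m^{2} + m^{2}\right) + 1239}{2} = \frac{2 m^{2} + 1239}{2} = \frac{1239 + 2 m^{2}}{2} = \frac{1239}{2} + m^{2}$)
$\frac{D}{r{\left(2897 \right)}} = \frac{12688774}{\frac{1239}{2} + 2897^{2}} = \frac{12688774}{\frac{1239}{2} + 8392609} = \frac{12688774}{\frac{16786457}{2}} = 12688774 \cdot \frac{2}{16786457} = \frac{25377548}{16786457}$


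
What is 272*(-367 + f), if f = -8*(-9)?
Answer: -80240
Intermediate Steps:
f = 72
272*(-367 + f) = 272*(-367 + 72) = 272*(-295) = -80240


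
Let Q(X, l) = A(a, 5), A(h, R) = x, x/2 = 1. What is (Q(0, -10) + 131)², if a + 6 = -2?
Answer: 17689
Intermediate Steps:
a = -8 (a = -6 - 2 = -8)
x = 2 (x = 2*1 = 2)
A(h, R) = 2
Q(X, l) = 2
(Q(0, -10) + 131)² = (2 + 131)² = 133² = 17689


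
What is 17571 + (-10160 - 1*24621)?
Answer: -17210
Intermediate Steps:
17571 + (-10160 - 1*24621) = 17571 + (-10160 - 24621) = 17571 - 34781 = -17210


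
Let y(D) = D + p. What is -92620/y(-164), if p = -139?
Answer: 92620/303 ≈ 305.68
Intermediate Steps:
y(D) = -139 + D (y(D) = D - 139 = -139 + D)
-92620/y(-164) = -92620/(-139 - 164) = -92620/(-303) = -92620*(-1/303) = 92620/303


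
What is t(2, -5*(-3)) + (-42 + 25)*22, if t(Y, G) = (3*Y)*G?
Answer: -284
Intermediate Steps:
t(Y, G) = 3*G*Y
t(2, -5*(-3)) + (-42 + 25)*22 = 3*(-5*(-3))*2 + (-42 + 25)*22 = 3*15*2 - 17*22 = 90 - 374 = -284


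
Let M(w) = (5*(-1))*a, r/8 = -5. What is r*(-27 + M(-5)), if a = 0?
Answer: 1080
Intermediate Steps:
r = -40 (r = 8*(-5) = -40)
M(w) = 0 (M(w) = (5*(-1))*0 = -5*0 = 0)
r*(-27 + M(-5)) = -40*(-27 + 0) = -40*(-27) = 1080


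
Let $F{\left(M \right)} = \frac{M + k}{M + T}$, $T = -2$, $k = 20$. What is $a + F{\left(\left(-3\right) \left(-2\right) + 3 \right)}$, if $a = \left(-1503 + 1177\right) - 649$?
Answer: $- \frac{6796}{7} \approx -970.86$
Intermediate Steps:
$F{\left(M \right)} = \frac{20 + M}{-2 + M}$ ($F{\left(M \right)} = \frac{M + 20}{M - 2} = \frac{20 + M}{-2 + M}$)
$a = -975$ ($a = -326 - 649 = -975$)
$a + F{\left(\left(-3\right) \left(-2\right) + 3 \right)} = -975 + \frac{20 + \left(\left(-3\right) \left(-2\right) + 3\right)}{-2 + \left(\left(-3\right) \left(-2\right) + 3\right)} = -975 + \frac{20 + \left(6 + 3\right)}{-2 + \left(6 + 3\right)} = -975 + \frac{20 + 9}{-2 + 9} = -975 + \frac{1}{7} \cdot 29 = -975 + \frac{29}{7} = - \frac{6796}{7}$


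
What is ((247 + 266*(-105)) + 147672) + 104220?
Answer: 224209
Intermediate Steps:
((247 + 266*(-105)) + 147672) + 104220 = ((247 - 27930) + 147672) + 104220 = (-27683 + 147672) + 104220 = 119989 + 104220 = 224209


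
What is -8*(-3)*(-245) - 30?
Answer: -5910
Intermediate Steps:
-8*(-3)*(-245) - 30 = 24*(-245) - 30 = -5880 - 30 = -5910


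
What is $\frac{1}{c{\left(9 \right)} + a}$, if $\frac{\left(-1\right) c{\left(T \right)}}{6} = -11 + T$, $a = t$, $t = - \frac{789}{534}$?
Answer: $\frac{178}{1873} \approx 0.095035$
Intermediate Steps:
$t = - \frac{263}{178}$ ($t = \left(-789\right) \frac{1}{534} = - \frac{263}{178} \approx -1.4775$)
$a = - \frac{263}{178} \approx -1.4775$
$c{\left(T \right)} = 66 - 6 T$ ($c{\left(T \right)} = - 6 \left(-11 + T\right) = 66 - 6 T$)
$\frac{1}{c{\left(9 \right)} + a} = \frac{1}{\left(66 - 54\right) - \frac{263}{178}} = \frac{1}{12 - \frac{263}{178}} = \frac{1}{\frac{1873}{178}} = \frac{178}{1873}$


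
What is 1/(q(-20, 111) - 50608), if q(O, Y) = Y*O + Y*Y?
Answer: -1/40507 ≈ -2.4687e-5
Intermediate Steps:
q(O, Y) = Y² + O*Y (q(O, Y) = O*Y + Y² = Y² + O*Y)
1/(q(-20, 111) - 50608) = 1/(111*(-20 + 111) - 50608) = 1/(111*91 - 50608) = 1/(10101 - 50608) = 1/(-40507) = -1/40507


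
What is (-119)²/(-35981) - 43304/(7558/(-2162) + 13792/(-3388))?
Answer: 1426528590704707/249280002081 ≈ 5722.6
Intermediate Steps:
(-119)²/(-35981) - 43304/(7558/(-2162) + 13792/(-3388)) = 14161*(-1/35981) - 43304/(7558*(-1/2162) + 13792*(-1/3388)) = -14161/35981 - 43304/(-3779/1081 - 3448/847) = -14161/35981 - 43304/(-6928101/915607) = -14161/35981 - 43304*(-915607/6928101) = -14161/35981 + 39649445528/6928101 = 1426528590704707/249280002081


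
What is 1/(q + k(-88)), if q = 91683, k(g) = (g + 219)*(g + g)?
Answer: 1/68627 ≈ 1.4572e-5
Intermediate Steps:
k(g) = 2*g*(219 + g) (k(g) = (219 + g)*(2*g) = 2*g*(219 + g))
1/(q + k(-88)) = 1/(91683 + 2*(-88)*(219 - 88)) = 1/(91683 + 2*(-88)*131) = 1/(91683 - 23056) = 1/68627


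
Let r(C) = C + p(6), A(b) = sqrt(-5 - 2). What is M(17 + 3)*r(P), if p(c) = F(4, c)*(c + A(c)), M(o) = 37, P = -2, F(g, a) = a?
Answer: 1258 + 222*I*sqrt(7) ≈ 1258.0 + 587.36*I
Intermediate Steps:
A(b) = I*sqrt(7) (A(b) = sqrt(-7) = I*sqrt(7))
p(c) = c*(c + I*sqrt(7))
r(C) = 36 + C + 6*I*sqrt(7) (r(C) = C + 6*(6 + I*sqrt(7)) = C + (36 + 6*I*sqrt(7)) = 36 + C + 6*I*sqrt(7))
M(17 + 3)*r(P) = 37*(36 - 2 + 6*I*sqrt(7)) = 37*(34 + 6*I*sqrt(7)) = 1258 + 222*I*sqrt(7)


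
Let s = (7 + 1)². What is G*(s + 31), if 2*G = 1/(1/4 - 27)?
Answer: -190/107 ≈ -1.7757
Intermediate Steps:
s = 64 (s = 8² = 64)
G = -2/107 (G = 1/(2*(1/4 - 27)) = 1/(2*(¼ - 27)) = 1/(2*(-107/4)) = (½)*(-4/107) = -2/107 ≈ -0.018692)
G*(s + 31) = -2*(64 + 31)/107 = -2/107*95 = -190/107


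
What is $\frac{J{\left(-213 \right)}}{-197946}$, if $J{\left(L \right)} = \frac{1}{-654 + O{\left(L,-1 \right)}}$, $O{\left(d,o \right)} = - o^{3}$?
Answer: $\frac{1}{129258738} \approx 7.7364 \cdot 10^{-9}$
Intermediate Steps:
$J{\left(L \right)} = - \frac{1}{653}$ ($J{\left(L \right)} = \frac{1}{-654 - \left(-1\right)^{3}} = \frac{1}{-654 - -1} = \frac{1}{-654 + 1} = \frac{1}{-653} = - \frac{1}{653}$)
$\frac{J{\left(-213 \right)}}{-197946} = - \frac{1}{653 \left(-197946\right)} = \left(- \frac{1}{653}\right) \left(- \frac{1}{197946}\right) = \frac{1}{129258738}$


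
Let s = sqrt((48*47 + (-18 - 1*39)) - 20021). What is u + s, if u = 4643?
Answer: 4643 + I*sqrt(17822) ≈ 4643.0 + 133.5*I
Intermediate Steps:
s = I*sqrt(17822) (s = sqrt((2256 + (-18 - 39)) - 20021) = sqrt((2256 - 57) - 20021) = sqrt(2199 - 20021) = sqrt(-17822) = I*sqrt(17822) ≈ 133.5*I)
u + s = 4643 + I*sqrt(17822)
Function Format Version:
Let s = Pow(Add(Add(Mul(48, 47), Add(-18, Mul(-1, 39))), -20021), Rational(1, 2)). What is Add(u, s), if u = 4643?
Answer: Add(4643, Mul(I, Pow(17822, Rational(1, 2)))) ≈ Add(4643.0, Mul(133.50, I))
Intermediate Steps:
s = Mul(I, Pow(17822, Rational(1, 2))) (s = Pow(Add(Add(2256, Add(-18, -39)), -20021), Rational(1, 2)) = Pow(Add(Add(2256, -57), -20021), Rational(1, 2)) = Pow(Add(2199, -20021), Rational(1, 2)) = Pow(-17822, Rational(1, 2)) = Mul(I, Pow(17822, Rational(1, 2))) ≈ Mul(133.50, I))
Add(u, s) = Add(4643, Mul(I, Pow(17822, Rational(1, 2))))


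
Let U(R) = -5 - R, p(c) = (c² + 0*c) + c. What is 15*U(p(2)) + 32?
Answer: -133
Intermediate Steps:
p(c) = c + c² (p(c) = (c² + 0) + c = c² + c = c + c²)
15*U(p(2)) + 32 = 15*(-5 - 2*(1 + 2)) + 32 = 15*(-5 - 2*3) + 32 = 15*(-5 - 1*6) + 32 = 15*(-5 - 6) + 32 = 15*(-11) + 32 = -165 + 32 = -133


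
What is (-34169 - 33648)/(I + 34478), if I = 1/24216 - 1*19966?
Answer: -1642256472/351422593 ≈ -4.6732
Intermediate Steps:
I = -483496655/24216 (I = 1/24216 - 19966 = -483496655/24216 ≈ -19966.)
(-34169 - 33648)/(I + 34478) = (-34169 - 33648)/(-483496655/24216 + 34478) = -67817/351422593/24216 = -67817*24216/351422593 = -1642256472/351422593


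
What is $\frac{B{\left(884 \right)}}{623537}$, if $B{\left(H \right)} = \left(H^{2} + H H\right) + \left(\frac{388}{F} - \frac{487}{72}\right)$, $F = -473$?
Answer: $\frac{53226272785}{21235176072} \approx 2.5065$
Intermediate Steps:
$B{\left(H \right)} = - \frac{258287}{34056} + 2 H^{2}$ ($B{\left(H \right)} = \left(H^{2} + H H\right) + \left(\frac{388}{-473} - \frac{487}{72}\right) = \left(H^{2} + H^{2}\right) + \left(388 \left(- \frac{1}{473}\right) - \frac{487}{72}\right) = 2 H^{2} - \frac{258287}{34056} = - \frac{258287}{34056} + 2 H^{2}$)
$\frac{B{\left(884 \right)}}{623537} = \frac{- \frac{258287}{34056} + 2 \cdot 884^{2}}{623537} = \left(- \frac{258287}{34056} + 2 \cdot 781456\right) \frac{1}{623537} = \left(- \frac{258287}{34056} + 1562912\right) \frac{1}{623537} = \frac{53226272785}{34056} \cdot \frac{1}{623537} = \frac{53226272785}{21235176072}$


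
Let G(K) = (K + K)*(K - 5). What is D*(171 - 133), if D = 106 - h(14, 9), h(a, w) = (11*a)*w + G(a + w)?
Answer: -80104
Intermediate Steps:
G(K) = 2*K*(-5 + K) (G(K) = (2*K)*(-5 + K) = 2*K*(-5 + K))
h(a, w) = 2*(a + w)*(-5 + a + w) + 11*a*w (h(a, w) = (11*a)*w + 2*(a + w)*(-5 + (a + w)) = 11*a*w + 2*(a + w)*(-5 + a + w) = 2*(a + w)*(-5 + a + w) + 11*a*w)
D = -2108 (D = 106 - (2*(14 + 9)*(-5 + 14 + 9) + 11*14*9) = 106 - (2*23*18 + 1386) = 106 - (828 + 1386) = 106 - 1*2214 = 106 - 2214 = -2108)
D*(171 - 133) = -2108*(171 - 133) = -2108*38 = -80104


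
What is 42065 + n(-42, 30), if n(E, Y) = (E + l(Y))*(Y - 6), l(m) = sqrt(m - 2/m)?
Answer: 41057 + 8*sqrt(6735)/5 ≈ 41188.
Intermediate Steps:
n(E, Y) = (-6 + Y)*(E + sqrt(Y - 2/Y)) (n(E, Y) = (E + sqrt(Y - 2/Y))*(Y - 6) = (E + sqrt(Y - 2/Y))*(-6 + Y) = (-6 + Y)*(E + sqrt(Y - 2/Y)))
42065 + n(-42, 30) = 42065 + (-6*(-42) - 6*sqrt(30 - 2/30) - 42*30 + 30*sqrt(30 - 2/30)) = 42065 + (252 - 6*sqrt(30 - 2*1/30) - 1260 + 30*sqrt(30 - 2*1/30)) = 42065 + (252 - 6*sqrt(30 - 1/15) - 1260 + 30*sqrt(30 - 1/15)) = 42065 + (252 - 2*sqrt(6735)/5 - 1260 + 30*sqrt(449/15)) = 42065 + (252 - 2*sqrt(6735)/5 - 1260 + 30*(sqrt(6735)/15)) = 42065 + (252 - 2*sqrt(6735)/5 - 1260 + 2*sqrt(6735)) = 42065 + (-1008 + 8*sqrt(6735)/5) = 41057 + 8*sqrt(6735)/5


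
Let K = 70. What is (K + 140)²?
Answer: 44100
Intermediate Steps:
(K + 140)² = (70 + 140)² = 210² = 44100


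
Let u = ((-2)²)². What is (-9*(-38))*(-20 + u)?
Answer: -1368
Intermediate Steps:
u = 16 (u = 4² = 16)
(-9*(-38))*(-20 + u) = (-9*(-38))*(-20 + 16) = 342*(-4) = -1368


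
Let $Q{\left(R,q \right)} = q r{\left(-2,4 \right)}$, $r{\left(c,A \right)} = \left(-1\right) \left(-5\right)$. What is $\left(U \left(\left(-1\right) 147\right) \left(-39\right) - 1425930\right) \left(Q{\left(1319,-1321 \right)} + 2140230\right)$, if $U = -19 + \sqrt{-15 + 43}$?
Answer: $-3274809266625 + 24464144250 \sqrt{7} \approx -3.2101 \cdot 10^{12}$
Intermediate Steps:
$r{\left(c,A \right)} = 5$
$Q{\left(R,q \right)} = 5 q$ ($Q{\left(R,q \right)} = q 5 = 5 q$)
$U = -19 + 2 \sqrt{7}$ ($U = -19 + \sqrt{28} = -19 + 2 \sqrt{7} \approx -13.708$)
$\left(U \left(\left(-1\right) 147\right) \left(-39\right) - 1425930\right) \left(Q{\left(1319,-1321 \right)} + 2140230\right) = \left(\left(-19 + 2 \sqrt{7}\right) \left(\left(-1\right) 147\right) \left(-39\right) - 1425930\right) \left(5 \left(-1321\right) + 2140230\right) = \left(\left(-19 + 2 \sqrt{7}\right) \left(-147\right) \left(-39\right) - 1425930\right) \left(-6605 + 2140230\right) = \left(\left(2793 - 294 \sqrt{7}\right) \left(-39\right) - 1425930\right) 2133625 = \left(\left(-108927 + 11466 \sqrt{7}\right) - 1425930\right) 2133625 = \left(-1534857 + 11466 \sqrt{7}\right) 2133625 = -3274809266625 + 24464144250 \sqrt{7}$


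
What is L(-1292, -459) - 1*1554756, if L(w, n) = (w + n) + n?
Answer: -1556966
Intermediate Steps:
L(w, n) = w + 2*n (L(w, n) = (n + w) + n = w + 2*n)
L(-1292, -459) - 1*1554756 = (-1292 + 2*(-459)) - 1*1554756 = (-1292 - 918) - 1554756 = -2210 - 1554756 = -1556966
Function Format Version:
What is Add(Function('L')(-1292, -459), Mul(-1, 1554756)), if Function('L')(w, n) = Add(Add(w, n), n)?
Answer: -1556966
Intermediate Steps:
Function('L')(w, n) = Add(w, Mul(2, n)) (Function('L')(w, n) = Add(Add(n, w), n) = Add(w, Mul(2, n)))
Add(Function('L')(-1292, -459), Mul(-1, 1554756)) = Add(Add(-1292, Mul(2, -459)), Mul(-1, 1554756)) = Add(Add(-1292, -918), -1554756) = Add(-2210, -1554756) = -1556966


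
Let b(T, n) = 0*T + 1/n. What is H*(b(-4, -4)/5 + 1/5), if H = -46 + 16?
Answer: -9/2 ≈ -4.5000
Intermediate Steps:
b(T, n) = 1/n (b(T, n) = 0 + 1/n = 1/n)
H = -30
H*(b(-4, -4)/5 + 1/5) = -30*(1/(-4*5) + 1/5) = -30*(-1/4*1/5 + 1*(1/5)) = -30*(-1/20 + 1/5) = -30*3/20 = -9/2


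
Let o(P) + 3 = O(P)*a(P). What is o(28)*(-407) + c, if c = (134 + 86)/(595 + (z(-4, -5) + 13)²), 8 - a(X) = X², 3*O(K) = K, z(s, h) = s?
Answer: 1495136236/507 ≈ 2.9490e+6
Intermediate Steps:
O(K) = K/3
a(X) = 8 - X²
o(P) = -3 + P*(8 - P²)/3 (o(P) = -3 + (P/3)*(8 - P²) = -3 + P*(8 - P²)/3)
c = 55/169 (c = (134 + 86)/(595 + (-4 + 13)²) = 220/(595 + 9²) = 220/(595 + 81) = 220/676 = 220*(1/676) = 55/169 ≈ 0.32544)
o(28)*(-407) + c = (-3 - ⅓*28³ + (8/3)*28)*(-407) + 55/169 = (-3 - ⅓*21952 + 224/3)*(-407) + 55/169 = (-3 - 21952/3 + 224/3)*(-407) + 55/169 = -21737/3*(-407) + 55/169 = 8846959/3 + 55/169 = 1495136236/507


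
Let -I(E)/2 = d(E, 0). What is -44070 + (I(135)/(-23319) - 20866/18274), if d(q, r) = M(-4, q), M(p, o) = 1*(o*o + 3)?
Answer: -3129905239955/71021901 ≈ -44070.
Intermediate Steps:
M(p, o) = 3 + o**2 (M(p, o) = 1*(o**2 + 3) = 1*(3 + o**2) = 3 + o**2)
d(q, r) = 3 + q**2
I(E) = -6 - 2*E**2 (I(E) = -2*(3 + E**2) = -6 - 2*E**2)
-44070 + (I(135)/(-23319) - 20866/18274) = -44070 + ((-6 - 2*135**2)/(-23319) - 20866/18274) = -44070 + ((-6 - 2*18225)*(-1/23319) - 20866*1/18274) = -44070 + ((-6 - 36450)*(-1/23319) - 10433/9137) = -44070 + (-36456*(-1/23319) - 10433/9137) = -44070 + (12152/7773 - 10433/9137) = -44070 + 29937115/71021901 = -3129905239955/71021901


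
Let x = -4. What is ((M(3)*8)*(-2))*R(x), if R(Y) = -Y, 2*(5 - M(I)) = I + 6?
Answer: -32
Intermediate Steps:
M(I) = 2 - I/2 (M(I) = 5 - (I + 6)/2 = 5 - (6 + I)/2 = 5 + (-3 - I/2) = 2 - I/2)
((M(3)*8)*(-2))*R(x) = (((2 - 1/2*3)*8)*(-2))*(-1*(-4)) = (((2 - 3/2)*8)*(-2))*4 = (((1/2)*8)*(-2))*4 = (4*(-2))*4 = -8*4 = -32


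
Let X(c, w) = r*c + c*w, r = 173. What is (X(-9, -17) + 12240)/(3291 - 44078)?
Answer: -10836/40787 ≈ -0.26567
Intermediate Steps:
X(c, w) = 173*c + c*w
(X(-9, -17) + 12240)/(3291 - 44078) = (-9*(173 - 17) + 12240)/(3291 - 44078) = (-9*156 + 12240)/(-40787) = (-1404 + 12240)*(-1/40787) = 10836*(-1/40787) = -10836/40787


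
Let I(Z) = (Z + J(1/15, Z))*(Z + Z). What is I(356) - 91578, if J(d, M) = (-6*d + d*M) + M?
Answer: 1295938/3 ≈ 4.3198e+5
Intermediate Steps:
J(d, M) = M - 6*d + M*d (J(d, M) = (-6*d + M*d) + M = M - 6*d + M*d)
I(Z) = 2*Z*(-⅖ + 31*Z/15) (I(Z) = (Z + (Z - 6/15 + Z/15))*(Z + Z) = (Z + (Z - 6*1/15 + Z*(1/15)))*(2*Z) = (Z + (Z - ⅖ + Z/15))*(2*Z) = (Z + (-⅖ + 16*Z/15))*(2*Z) = (-⅖ + 31*Z/15)*(2*Z) = 2*Z*(-⅖ + 31*Z/15))
I(356) - 91578 = (2/15)*356*(-6 + 31*356) - 91578 = (2/15)*356*(-6 + 11036) - 91578 = (2/15)*356*11030 - 91578 = 1570672/3 - 91578 = 1295938/3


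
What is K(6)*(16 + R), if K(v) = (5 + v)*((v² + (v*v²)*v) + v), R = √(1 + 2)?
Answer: 235488 + 14718*√3 ≈ 2.6098e+5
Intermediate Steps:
R = √3 ≈ 1.7320
K(v) = (5 + v)*(v + v² + v⁴) (K(v) = (5 + v)*((v² + v³*v) + v) = (5 + v)*((v² + v⁴) + v) = (5 + v)*(v + v² + v⁴))
K(6)*(16 + R) = (6*(5 + 6² + 6⁴ + 5*6³ + 6*6))*(16 + √3) = (6*(5 + 36 + 1296 + 5*216 + 36))*(16 + √3) = (6*(5 + 36 + 1296 + 1080 + 36))*(16 + √3) = (6*2453)*(16 + √3) = 14718*(16 + √3) = 235488 + 14718*√3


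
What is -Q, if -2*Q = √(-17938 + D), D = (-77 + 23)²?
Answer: I*√15022/2 ≈ 61.282*I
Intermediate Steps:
D = 2916 (D = (-54)² = 2916)
Q = -I*√15022/2 (Q = -√(-17938 + 2916)/2 = -I*√15022/2 ≈ -61.282*I)
-Q = -(-1)*I*√15022/2 = I*√15022/2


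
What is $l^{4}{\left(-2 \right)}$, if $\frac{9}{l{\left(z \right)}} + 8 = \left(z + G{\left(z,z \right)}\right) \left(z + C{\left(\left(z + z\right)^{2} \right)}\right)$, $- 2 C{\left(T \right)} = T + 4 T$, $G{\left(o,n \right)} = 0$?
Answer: $\frac{6561}{33362176} \approx 0.00019666$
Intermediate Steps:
$C{\left(T \right)} = - \frac{5 T}{2}$ ($C{\left(T \right)} = - \frac{T + 4 T}{2} = - \frac{5 T}{2}$)
$l{\left(z \right)} = \frac{9}{-8 + z \left(z - 10 z^{2}\right)}$ ($l{\left(z \right)} = \frac{9}{-8 + \left(z + 0\right) \left(z - \frac{5 \left(z + z\right)^{2}}{2}\right)} = \frac{9}{-8 + z \left(z - \frac{5 \left(2 z\right)^{2}}{2}\right)} = \frac{9}{-8 + z \left(z - \frac{5 \cdot 4 z^{2}}{2}\right)} = \frac{9}{-8 + z \left(z - 10 z^{2}\right)}$)
$l^{4}{\left(-2 \right)} = \left(\frac{9}{-8 + \left(-2\right)^{2} - 10 \left(-2\right)^{3}}\right)^{4} = \left(\frac{9}{-8 + 4 - -80}\right)^{4} = \left(\frac{9}{-8 + 4 + 80}\right)^{4} = \left(\frac{9}{76}\right)^{4} = \frac{6561}{33362176}$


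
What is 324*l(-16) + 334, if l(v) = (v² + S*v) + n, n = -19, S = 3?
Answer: 61570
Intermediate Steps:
l(v) = -19 + v² + 3*v (l(v) = (v² + 3*v) - 19 = -19 + v² + 3*v)
324*l(-16) + 334 = 324*(-19 + (-16)² + 3*(-16)) + 334 = 324*(-19 + 256 - 48) + 334 = 324*189 + 334 = 61236 + 334 = 61570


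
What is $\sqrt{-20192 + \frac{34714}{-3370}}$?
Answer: $\frac{i \sqrt{57358877745}}{1685} \approx 142.13 i$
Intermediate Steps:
$\sqrt{-20192 + \frac{34714}{-3370}} = \sqrt{-20192 + 34714 \left(- \frac{1}{3370}\right)} = \sqrt{-20192 - \frac{17357}{1685}} = \sqrt{- \frac{34040877}{1685}} = \frac{i \sqrt{57358877745}}{1685}$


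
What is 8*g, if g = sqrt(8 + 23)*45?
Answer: 360*sqrt(31) ≈ 2004.4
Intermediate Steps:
g = 45*sqrt(31) (g = sqrt(31)*45 = 45*sqrt(31) ≈ 250.55)
8*g = 8*(45*sqrt(31)) = 360*sqrt(31)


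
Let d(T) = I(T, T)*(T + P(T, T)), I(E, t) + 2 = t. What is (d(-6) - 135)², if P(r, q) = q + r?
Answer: 81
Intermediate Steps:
I(E, t) = -2 + t
d(T) = 3*T*(-2 + T) (d(T) = (-2 + T)*(T + (T + T)) = (-2 + T)*(T + 2*T) = (-2 + T)*(3*T) = 3*T*(-2 + T))
(d(-6) - 135)² = (3*(-6)*(-2 - 6) - 135)² = (3*(-6)*(-8) - 135)² = (144 - 135)² = 9² = 81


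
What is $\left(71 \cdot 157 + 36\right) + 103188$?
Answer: $114371$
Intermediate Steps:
$\left(71 \cdot 157 + 36\right) + 103188 = \left(11147 + 36\right) + 103188 = 11183 + 103188 = 114371$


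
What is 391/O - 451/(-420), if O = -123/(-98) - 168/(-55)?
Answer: 298540693/3252060 ≈ 91.801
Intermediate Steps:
O = 23229/5390 (O = -123*(-1/98) - 168*(-1/55) = 123/98 + 168/55 = 23229/5390 ≈ 4.3096)
391/O - 451/(-420) = 391/(23229/5390) - 451/(-420) = 391*(5390/23229) - 451*(-1/420) = 2107490/23229 + 451/420 = 298540693/3252060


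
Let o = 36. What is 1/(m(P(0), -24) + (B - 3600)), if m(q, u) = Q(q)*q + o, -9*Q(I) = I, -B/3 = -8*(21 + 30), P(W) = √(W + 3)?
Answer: -3/7021 ≈ -0.00042729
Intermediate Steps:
P(W) = √(3 + W)
B = 1224 (B = -(-24)*(21 + 30) = -(-24)*51 = -3*(-408) = 1224)
Q(I) = -I/9
m(q, u) = 36 - q²/9 (m(q, u) = (-q/9)*q + 36 = -q²/9 + 36 = 36 - q²/9)
1/(m(P(0), -24) + (B - 3600)) = 1/((36 - (√(3 + 0))²/9) + (1224 - 3600)) = 1/((36 - (√3)²/9) - 2376) = 1/((36 - ⅑*3) - 2376) = 1/((36 - ⅓) - 2376) = 1/(107/3 - 2376) = 1/(-7021/3) = -3/7021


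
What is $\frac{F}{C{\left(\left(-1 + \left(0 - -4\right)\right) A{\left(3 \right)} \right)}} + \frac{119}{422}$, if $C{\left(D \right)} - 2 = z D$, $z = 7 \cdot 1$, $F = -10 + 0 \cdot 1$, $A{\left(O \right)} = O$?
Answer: $\frac{703}{5486} \approx 0.12814$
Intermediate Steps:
$F = -10$ ($F = -10 + 0 = -10$)
$z = 7$
$C{\left(D \right)} = 2 + 7 D$
$\frac{F}{C{\left(\left(-1 + \left(0 - -4\right)\right) A{\left(3 \right)} \right)}} + \frac{119}{422} = - \frac{10}{2 + 7 \left(-1 + \left(0 - -4\right)\right) 3} + \frac{119}{422} = - \frac{10}{2 + 7 \left(-1 + \left(0 + 4\right)\right) 3} + 119 \cdot \frac{1}{422} = - \frac{10}{2 + 7 \left(-1 + 4\right) 3} + \frac{119}{422} = - \frac{10}{2 + 7 \cdot 3 \cdot 3} + \frac{119}{422} = - \frac{10}{2 + 7 \cdot 9} + \frac{119}{422} = - \frac{10}{2 + 63} + \frac{119}{422} = - \frac{10}{65} + \frac{119}{422} = \left(-10\right) \frac{1}{65} + \frac{119}{422} = - \frac{2}{13} + \frac{119}{422} = \frac{703}{5486}$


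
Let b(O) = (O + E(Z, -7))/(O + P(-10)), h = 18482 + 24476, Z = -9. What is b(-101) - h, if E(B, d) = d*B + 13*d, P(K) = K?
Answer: -1589403/37 ≈ -42957.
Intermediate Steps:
h = 42958
E(B, d) = 13*d + B*d (E(B, d) = B*d + 13*d = 13*d + B*d)
b(O) = (-28 + O)/(-10 + O) (b(O) = (O - 7*(13 - 9))/(O - 10) = (O - 7*4)/(-10 + O) = (O - 28)/(-10 + O) = (-28 + O)/(-10 + O))
b(-101) - h = (-28 - 101)/(-10 - 101) - 1*42958 = -129/(-111) - 42958 = -1/111*(-129) - 42958 = 43/37 - 42958 = -1589403/37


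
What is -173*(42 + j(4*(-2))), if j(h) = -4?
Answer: -6574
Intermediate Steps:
-173*(42 + j(4*(-2))) = -173*(42 - 4) = -173*38 = -6574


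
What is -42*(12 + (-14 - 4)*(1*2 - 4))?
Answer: -2016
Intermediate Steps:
-42*(12 + (-14 - 4)*(1*2 - 4)) = -42*(12 - 18*(2 - 4)) = -42*(12 - 18*(-2)) = -42*(12 + 36) = -42*48 = -2016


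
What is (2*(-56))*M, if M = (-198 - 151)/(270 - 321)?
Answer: -39088/51 ≈ -766.43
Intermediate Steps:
M = 349/51 (M = -349/(-51) = -349*(-1/51) = 349/51 ≈ 6.8431)
(2*(-56))*M = (2*(-56))*(349/51) = -112*349/51 = -39088/51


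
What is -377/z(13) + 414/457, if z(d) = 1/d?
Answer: -2239343/457 ≈ -4900.1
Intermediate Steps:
-377/z(13) + 414/457 = -377/(1/13) + 414/457 = -377/1/13 + 414*(1/457) = -377*13 + 414/457 = -4901 + 414/457 = -2239343/457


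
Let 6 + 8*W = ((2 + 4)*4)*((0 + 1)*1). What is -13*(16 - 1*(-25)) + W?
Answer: -2123/4 ≈ -530.75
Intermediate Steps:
W = 9/4 (W = -¾ + (((2 + 4)*4)*((0 + 1)*1))/8 = -¾ + ((6*4)*(1*1))/8 = -¾ + (24*1)/8 = -¾ + (⅛)*24 = -¾ + 3 = 9/4 ≈ 2.2500)
-13*(16 - 1*(-25)) + W = -13*(16 - 1*(-25)) + 9/4 = -13*(16 + 25) + 9/4 = -13*41 + 9/4 = -533 + 9/4 = -2123/4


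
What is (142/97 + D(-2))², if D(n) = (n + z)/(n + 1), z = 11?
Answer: 534361/9409 ≈ 56.793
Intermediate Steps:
D(n) = (11 + n)/(1 + n) (D(n) = (n + 11)/(n + 1) = (11 + n)/(1 + n))
(142/97 + D(-2))² = (142/97 + (11 - 2)/(1 - 2))² = (142*(1/97) + 9/(-1))² = (142/97 - 1*9)² = (142/97 - 9)² = (-731/97)² = 534361/9409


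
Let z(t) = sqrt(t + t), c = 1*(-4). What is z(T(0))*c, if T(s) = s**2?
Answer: 0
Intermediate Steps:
c = -4
z(t) = sqrt(2)*sqrt(t) (z(t) = sqrt(2*t) = sqrt(2)*sqrt(t))
z(T(0))*c = (sqrt(2)*sqrt(0**2))*(-4) = (sqrt(2)*sqrt(0))*(-4) = (sqrt(2)*0)*(-4) = 0*(-4) = 0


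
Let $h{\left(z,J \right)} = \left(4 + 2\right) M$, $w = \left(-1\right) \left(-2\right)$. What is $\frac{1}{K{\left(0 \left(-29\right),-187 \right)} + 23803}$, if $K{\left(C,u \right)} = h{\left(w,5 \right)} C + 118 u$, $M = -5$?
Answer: $\frac{1}{1737} \approx 0.00057571$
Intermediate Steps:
$w = 2$
$h{\left(z,J \right)} = -30$ ($h{\left(z,J \right)} = \left(4 + 2\right) \left(-5\right) = 6 \left(-5\right) = -30$)
$K{\left(C,u \right)} = - 30 C + 118 u$
$\frac{1}{K{\left(0 \left(-29\right),-187 \right)} + 23803} = \frac{1}{\left(- 30 \cdot 0 \left(-29\right) + 118 \left(-187\right)\right) + 23803} = \frac{1}{\left(\left(-30\right) 0 - 22066\right) + 23803} = \frac{1}{\left(0 - 22066\right) + 23803} = \frac{1}{-22066 + 23803} = \frac{1}{1737}$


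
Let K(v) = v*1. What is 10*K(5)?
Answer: 50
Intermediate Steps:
K(v) = v
10*K(5) = 10*5 = 50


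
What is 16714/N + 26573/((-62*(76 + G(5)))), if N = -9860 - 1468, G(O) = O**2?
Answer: -101420503/17733984 ≈ -5.7190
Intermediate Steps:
N = -11328
16714/N + 26573/((-62*(76 + G(5)))) = 16714/(-11328) + 26573/((-62*(76 + 5**2))) = 16714*(-1/11328) + 26573/((-62*(76 + 25))) = -8357/5664 + 26573/((-62*101)) = -8357/5664 + 26573/(-6262) = -8357/5664 + 26573*(-1/6262) = -8357/5664 - 26573/6262 = -101420503/17733984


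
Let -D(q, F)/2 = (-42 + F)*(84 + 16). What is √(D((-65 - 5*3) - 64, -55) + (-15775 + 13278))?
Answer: √16903 ≈ 130.01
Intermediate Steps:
D(q, F) = 8400 - 200*F (D(q, F) = -2*(-42 + F)*(84 + 16) = -2*(-42 + F)*100 = -2*(-4200 + 100*F) = 8400 - 200*F)
√(D((-65 - 5*3) - 64, -55) + (-15775 + 13278)) = √((8400 - 200*(-55)) + (-15775 + 13278)) = √((8400 + 11000) - 2497) = √(19400 - 2497) = √16903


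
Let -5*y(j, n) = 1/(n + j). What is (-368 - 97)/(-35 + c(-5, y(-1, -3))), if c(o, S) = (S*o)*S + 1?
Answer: 12400/907 ≈ 13.671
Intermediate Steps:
y(j, n) = -1/(5*(j + n)) (y(j, n) = -1/(5*(n + j)) = -1/(5*(j + n)))
c(o, S) = 1 + o*S**2 (c(o, S) = o*S**2 + 1 = 1 + o*S**2)
(-368 - 97)/(-35 + c(-5, y(-1, -3))) = (-368 - 97)/(-35 + (1 - 5/(5*(-1) + 5*(-3))**2)) = -465/(-35 + (1 - 5/(-5 - 15)**2)) = -465/(-35 + (1 - 5*(-1/(-20))**2)) = -465/(-35 + (1 - 5*(-1*(-1/20))**2)) = -465/(-35 + (1 - 5*(1/20)**2)) = -465/(-35 + (1 - 5*1/400)) = -465/(-35 + (1 - 1/80)) = -465/(-35 + 79/80) = -465/(-2721/80) = -465*(-80/2721) = 12400/907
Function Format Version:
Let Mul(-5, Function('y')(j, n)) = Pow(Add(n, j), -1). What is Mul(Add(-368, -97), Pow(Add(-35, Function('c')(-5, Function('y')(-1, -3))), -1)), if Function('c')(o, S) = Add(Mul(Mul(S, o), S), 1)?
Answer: Rational(12400, 907) ≈ 13.671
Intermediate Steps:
Function('y')(j, n) = Mul(Rational(-1, 5), Pow(Add(j, n), -1)) (Function('y')(j, n) = Mul(Rational(-1, 5), Pow(Add(n, j), -1)) = Mul(Rational(-1, 5), Pow(Add(j, n), -1)))
Function('c')(o, S) = Add(1, Mul(o, Pow(S, 2))) (Function('c')(o, S) = Add(Mul(o, Pow(S, 2)), 1) = Add(1, Mul(o, Pow(S, 2))))
Mul(Add(-368, -97), Pow(Add(-35, Function('c')(-5, Function('y')(-1, -3))), -1)) = Mul(Add(-368, -97), Pow(Add(-35, Add(1, Mul(-5, Pow(Mul(-1, Pow(Add(Mul(5, -1), Mul(5, -3)), -1)), 2)))), -1)) = Mul(-465, Pow(Add(-35, Add(1, Mul(-5, Pow(Mul(-1, Pow(Add(-5, -15), -1)), 2)))), -1)) = Mul(-465, Pow(Add(-35, Add(1, Mul(-5, Pow(Mul(-1, Pow(-20, -1)), 2)))), -1)) = Mul(-465, Pow(Add(-35, Add(1, Mul(-5, Pow(Mul(-1, Rational(-1, 20)), 2)))), -1)) = Mul(-465, Pow(Add(-35, Add(1, Mul(-5, Pow(Rational(1, 20), 2)))), -1)) = Mul(-465, Pow(Add(-35, Add(1, Mul(-5, Rational(1, 400)))), -1)) = Mul(-465, Pow(Add(-35, Add(1, Rational(-1, 80))), -1)) = Mul(-465, Pow(Add(-35, Rational(79, 80)), -1)) = Mul(-465, Pow(Rational(-2721, 80), -1)) = Mul(-465, Rational(-80, 2721)) = Rational(12400, 907)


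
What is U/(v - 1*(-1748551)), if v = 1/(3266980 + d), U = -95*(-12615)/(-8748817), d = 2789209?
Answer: -483859220155/6176405447484471892 ≈ -7.8340e-8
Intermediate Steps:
U = -1198425/8748817 (U = 1198425*(-1/8748817) = -1198425/8748817 ≈ -0.13698)
v = 1/6056189 (v = 1/(3266980 + 2789209) = 1/6056189 ≈ 1.6512e-7)
U/(v - 1*(-1748551)) = -1198425/(8748817*(1/6056189 - 1*(-1748551))) = -1198425/(8748817*(1/6056189 + 1748551)) = -1198425/(8748817*10589555332140/6056189) = -1198425/8748817*6056189/10589555332140 = -483859220155/6176405447484471892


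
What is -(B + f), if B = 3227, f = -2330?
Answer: -897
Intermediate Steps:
-(B + f) = -(3227 - 2330) = -1*897 = -897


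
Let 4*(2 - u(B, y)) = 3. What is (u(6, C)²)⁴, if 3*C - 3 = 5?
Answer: 390625/65536 ≈ 5.9605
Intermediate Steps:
C = 8/3 (C = 1 + (⅓)*5 = 1 + 5/3 = 8/3 ≈ 2.6667)
u(B, y) = 5/4 (u(B, y) = 2 - ¼*3 = 2 - ¾ = 5/4)
(u(6, C)²)⁴ = ((5/4)²)⁴ = (25/16)⁴ = 390625/65536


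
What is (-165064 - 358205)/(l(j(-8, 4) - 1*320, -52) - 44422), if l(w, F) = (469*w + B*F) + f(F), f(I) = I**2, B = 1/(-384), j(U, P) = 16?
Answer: 50233824/17692211 ≈ 2.8393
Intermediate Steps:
B = -1/384 ≈ -0.0026042
l(w, F) = F**2 + 469*w - F/384 (l(w, F) = (469*w - F/384) + F**2 = F**2 + 469*w - F/384)
(-165064 - 358205)/(l(j(-8, 4) - 1*320, -52) - 44422) = (-165064 - 358205)/(((-52)**2 + 469*(16 - 1*320) - 1/384*(-52)) - 44422) = -523269/((2704 + 469*(16 - 320) + 13/96) - 44422) = -523269/((2704 + 469*(-304) + 13/96) - 44422) = -523269/((2704 - 142576 + 13/96) - 44422) = -523269/(-13427699/96 - 44422) = -523269/(-17692211/96) = -523269*(-96/17692211) = 50233824/17692211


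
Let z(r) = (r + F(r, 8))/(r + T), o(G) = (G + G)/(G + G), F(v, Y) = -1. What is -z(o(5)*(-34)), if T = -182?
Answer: -35/216 ≈ -0.16204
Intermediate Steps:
o(G) = 1 (o(G) = (2*G)/((2*G)) = (2*G)*(1/(2*G)) = 1)
z(r) = (-1 + r)/(-182 + r) (z(r) = (r - 1)/(r - 182) = (-1 + r)/(-182 + r))
-z(o(5)*(-34)) = -(-1 + 1*(-34))/(-182 + 1*(-34)) = -(-1 - 34)/(-182 - 34) = -(-35)/(-216) = -(-1)*(-35)/216 = -1*35/216 = -35/216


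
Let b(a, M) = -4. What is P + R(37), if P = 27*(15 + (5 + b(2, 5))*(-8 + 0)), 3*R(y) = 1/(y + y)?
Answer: 41959/222 ≈ 189.00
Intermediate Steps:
R(y) = 1/(6*y) (R(y) = 1/(3*(y + y)) = 1/(3*((2*y))) = (1/(2*y))/3 = 1/(6*y))
P = 189 (P = 27*(15 + (5 - 4)*(-8 + 0)) = 27*(15 + 1*(-8)) = 27*(15 - 8) = 27*7 = 189)
P + R(37) = 189 + (⅙)/37 = 189 + (⅙)*(1/37) = 189 + 1/222 = 41959/222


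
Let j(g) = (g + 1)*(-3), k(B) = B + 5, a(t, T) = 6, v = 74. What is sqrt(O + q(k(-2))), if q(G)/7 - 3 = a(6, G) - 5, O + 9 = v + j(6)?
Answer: 6*sqrt(2) ≈ 8.4853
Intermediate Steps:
k(B) = 5 + B
j(g) = -3 - 3*g (j(g) = (1 + g)*(-3) = -3 - 3*g)
O = 44 (O = -9 + (74 + (-3 - 3*6)) = -9 + (74 + (-3 - 18)) = -9 + (74 - 21) = -9 + 53 = 44)
q(G) = 28 (q(G) = 21 + 7*(6 - 5) = 21 + 7*1 = 21 + 7 = 28)
sqrt(O + q(k(-2))) = sqrt(44 + 28) = sqrt(72) = 6*sqrt(2)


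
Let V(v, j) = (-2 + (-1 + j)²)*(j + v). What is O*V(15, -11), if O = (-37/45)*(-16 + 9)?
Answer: 147112/45 ≈ 3269.2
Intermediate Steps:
O = 259/45 (O = -37*1/45*(-7) = -37/45*(-7) = 259/45 ≈ 5.7556)
O*V(15, -11) = 259*(-2*(-11) - 2*15 - 11*(-1 - 11)² + 15*(-1 - 11)²)/45 = 259*(22 - 30 - 11*(-12)² + 15*(-12)²)/45 = 259*(22 - 30 - 11*144 + 15*144)/45 = 259*(22 - 30 - 1584 + 2160)/45 = (259/45)*568 = 147112/45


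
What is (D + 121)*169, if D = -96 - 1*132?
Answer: -18083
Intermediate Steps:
D = -228 (D = -96 - 132 = -228)
(D + 121)*169 = (-228 + 121)*169 = -107*169 = -18083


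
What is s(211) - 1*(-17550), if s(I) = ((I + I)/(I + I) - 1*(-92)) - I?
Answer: 17432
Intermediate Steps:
s(I) = 93 - I (s(I) = ((2*I)/((2*I)) + 92) - I = ((2*I)*(1/(2*I)) + 92) - I = (1 + 92) - I = 93 - I)
s(211) - 1*(-17550) = (93 - 1*211) - 1*(-17550) = (93 - 211) + 17550 = -118 + 17550 = 17432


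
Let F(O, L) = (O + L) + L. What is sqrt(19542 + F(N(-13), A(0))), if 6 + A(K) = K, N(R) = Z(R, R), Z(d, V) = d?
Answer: sqrt(19517) ≈ 139.70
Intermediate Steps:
N(R) = R
A(K) = -6 + K
F(O, L) = O + 2*L (F(O, L) = (L + O) + L = O + 2*L)
sqrt(19542 + F(N(-13), A(0))) = sqrt(19542 + (-13 + 2*(-6 + 0))) = sqrt(19542 + (-13 + 2*(-6))) = sqrt(19542 + (-13 - 12)) = sqrt(19542 - 25) = sqrt(19517)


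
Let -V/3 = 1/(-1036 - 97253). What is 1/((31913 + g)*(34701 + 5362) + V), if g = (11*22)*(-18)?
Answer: 32763/36170879189434 ≈ 9.0578e-10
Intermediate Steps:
g = -4356 (g = 242*(-18) = -4356)
V = 1/32763 (V = -3/(-1036 - 97253) = -3/(-98289) = -3*(-1/98289) = 1/32763 ≈ 3.0522e-5)
1/((31913 + g)*(34701 + 5362) + V) = 1/((31913 - 4356)*(34701 + 5362) + 1/32763) = 1/(27557*40063 + 1/32763) = 1/(1104016091 + 1/32763) = 1/(36170879189434/32763) = 32763/36170879189434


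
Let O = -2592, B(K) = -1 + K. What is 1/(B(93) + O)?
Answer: -1/2500 ≈ -0.00040000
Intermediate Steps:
1/(B(93) + O) = 1/((-1 + 93) - 2592) = 1/(92 - 2592) = 1/(-2500) = -1/2500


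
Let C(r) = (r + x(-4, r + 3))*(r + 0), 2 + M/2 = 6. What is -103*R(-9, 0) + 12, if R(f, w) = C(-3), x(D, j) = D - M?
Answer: -4623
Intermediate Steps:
M = 8 (M = -4 + 2*6 = -4 + 12 = 8)
x(D, j) = -8 + D (x(D, j) = D - 1*8 = D - 8 = -8 + D)
C(r) = r*(-12 + r) (C(r) = (r + (-8 - 4))*(r + 0) = (r - 12)*r = (-12 + r)*r = r*(-12 + r))
R(f, w) = 45 (R(f, w) = -3*(-12 - 3) = -3*(-15) = 45)
-103*R(-9, 0) + 12 = -103*45 + 12 = -4635 + 12 = -4623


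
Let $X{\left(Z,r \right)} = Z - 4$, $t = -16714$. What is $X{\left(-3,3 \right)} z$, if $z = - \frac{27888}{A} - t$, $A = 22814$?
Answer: $- \frac{1334498578}{11407} \approx -1.1699 \cdot 10^{5}$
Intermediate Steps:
$X{\left(Z,r \right)} = -4 + Z$
$z = \frac{190642654}{11407}$ ($z = - \frac{27888}{22814} - -16714 = \left(-27888\right) \frac{1}{22814} + 16714 = - \frac{13944}{11407} + 16714 = \frac{190642654}{11407} \approx 16713.0$)
$X{\left(-3,3 \right)} z = \left(-4 - 3\right) \frac{190642654}{11407} = \left(-7\right) \frac{190642654}{11407} = - \frac{1334498578}{11407}$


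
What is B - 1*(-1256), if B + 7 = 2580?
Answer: 3829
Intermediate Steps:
B = 2573 (B = -7 + 2580 = 2573)
B - 1*(-1256) = 2573 - 1*(-1256) = 2573 + 1256 = 3829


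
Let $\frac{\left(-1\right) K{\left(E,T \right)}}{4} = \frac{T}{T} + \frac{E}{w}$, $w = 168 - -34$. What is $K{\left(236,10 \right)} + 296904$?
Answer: $\frac{29986428}{101} \approx 2.969 \cdot 10^{5}$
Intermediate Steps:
$w = 202$ ($w = 168 + 34 = 202$)
$K{\left(E,T \right)} = -4 - \frac{2 E}{101}$ ($K{\left(E,T \right)} = - 4 \left(\frac{T}{T} + \frac{E}{202}\right) = - 4 \left(1 + E \frac{1}{202}\right) = - 4 \left(1 + \frac{E}{202}\right) = -4 - \frac{2 E}{101}$)
$K{\left(236,10 \right)} + 296904 = \left(-4 - \frac{472}{101}\right) + 296904 = - \frac{876}{101} + 296904 = \frac{29986428}{101}$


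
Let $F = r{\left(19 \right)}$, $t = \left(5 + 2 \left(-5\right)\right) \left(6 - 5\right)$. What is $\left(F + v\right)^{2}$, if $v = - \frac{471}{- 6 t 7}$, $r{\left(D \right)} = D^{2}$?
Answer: $\frac{630662769}{4900} \approx 1.2871 \cdot 10^{5}$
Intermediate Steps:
$t = -5$ ($t = \left(5 - 10\right) 1 = \left(-5\right) 1 = -5$)
$F = 361$ ($F = 19^{2} = 361$)
$v = - \frac{157}{70}$ ($v = - \frac{471}{\left(-6\right) \left(-5\right) 7} = - \frac{471}{30 \cdot 7} = - \frac{471}{210} = \left(-471\right) \frac{1}{210} = - \frac{157}{70} \approx -2.2429$)
$\left(F + v\right)^{2} = \left(361 - \frac{157}{70}\right)^{2} = \left(\frac{25113}{70}\right)^{2} = \frac{630662769}{4900}$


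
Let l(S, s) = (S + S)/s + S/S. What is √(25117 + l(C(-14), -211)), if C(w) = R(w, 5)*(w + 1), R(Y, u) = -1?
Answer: 4*√69892062/211 ≈ 158.49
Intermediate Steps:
C(w) = -1 - w (C(w) = -(w + 1) = -(1 + w) = -1 - w)
l(S, s) = 1 + 2*S/s (l(S, s) = (2*S)/s + 1 = 2*S/s + 1 = 1 + 2*S/s)
√(25117 + l(C(-14), -211)) = √(25117 + (-211 + 2*(-1 - 1*(-14)))/(-211)) = √(25117 - (-211 + 2*(-1 + 14))/211) = √(25117 - (-211 + 2*13)/211) = √(25117 - (-211 + 26)/211) = √(25117 - 1/211*(-185)) = √(25117 + 185/211) = √(5299872/211) = 4*√69892062/211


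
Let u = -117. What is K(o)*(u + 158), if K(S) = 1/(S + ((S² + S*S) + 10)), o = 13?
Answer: 41/361 ≈ 0.11357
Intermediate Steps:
K(S) = 1/(10 + S + 2*S²) (K(S) = 1/(S + ((S² + S²) + 10)) = 1/(S + (2*S² + 10)) = 1/(S + (10 + 2*S²)) = 1/(10 + S + 2*S²))
K(o)*(u + 158) = (-117 + 158)/(10 + 13 + 2*13²) = 41/(10 + 13 + 2*169) = 41/(10 + 13 + 338) = 41/361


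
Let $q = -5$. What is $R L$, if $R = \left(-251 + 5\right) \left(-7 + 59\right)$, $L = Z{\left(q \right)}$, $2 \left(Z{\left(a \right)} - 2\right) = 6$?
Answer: $-63960$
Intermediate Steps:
$Z{\left(a \right)} = 5$ ($Z{\left(a \right)} = 2 + \frac{1}{2} \cdot 6 = 2 + 3 = 5$)
$L = 5$
$R = -12792$ ($R = \left(-246\right) 52 = -12792$)
$R L = \left(-12792\right) 5 = -63960$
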